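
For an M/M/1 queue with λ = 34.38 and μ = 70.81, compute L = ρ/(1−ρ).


ρ = λ/μ = 34.38/70.81 = 0.4855
L = ρ/(1−ρ) = 0.4855/(1 − 0.4855) = 0.4855/0.5145 = 0.9437

Final: 0.9437


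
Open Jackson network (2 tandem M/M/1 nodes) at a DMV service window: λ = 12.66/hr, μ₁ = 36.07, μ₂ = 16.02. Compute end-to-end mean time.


Each node sees arrival rate λ = 12.66/hr (tandem ⇒ throughput preserved).
W₁ = 1/(μ₁−λ) = 1/(36.07−12.66) = 0.04272 hr
W₂ = 1/(μ₂−λ) = 1/(16.02−12.66) = 0.29762 hr
W_total = W₁ + W₂ = 0.04272 + 0.29762 = 0.34034 hr

Final: 0.34034 hr


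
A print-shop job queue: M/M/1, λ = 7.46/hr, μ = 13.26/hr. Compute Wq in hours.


ρ = 7.46/13.26 = 0.5626
Wq = ρ/(μ−λ) = 0.5626/(13.26 − 7.46) = 0.5626/5.80 = 0.09700 hr

Final: 0.09700 hr


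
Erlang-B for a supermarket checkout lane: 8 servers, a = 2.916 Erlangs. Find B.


B(c,a) = (a^c/c!) / Σ_{k=0}^{c} a^k/k!
a^8/8! = 0.129652
Σ terms (k=0..8): 1.00000 + 2.91600 + 4.25153 + 4.13249 + 3.01258 + 1.75694 + 0.85387 + 0.35570 + 0.12965 = 18.408755
B = 0.129652/18.408755 = 0.007043

Final: 0.007043


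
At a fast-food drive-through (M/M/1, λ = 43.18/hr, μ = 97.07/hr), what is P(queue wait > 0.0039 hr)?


ρ = 43.18/97.07 = 0.4448
P(Wq > t) = ρ·e^{−(μ−λ)t} = 0.4448·e^{−0.2102}
= 0.4448·0.810446 = 0.360513

Final: 0.360513


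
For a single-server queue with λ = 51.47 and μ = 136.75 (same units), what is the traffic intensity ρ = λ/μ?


ρ = λ/μ = 51.47/136.75 = 0.3764

Final: 0.3764


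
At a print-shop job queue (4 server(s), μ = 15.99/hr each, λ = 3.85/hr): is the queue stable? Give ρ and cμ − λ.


Total capacity cμ = 4·15.99 = 63.96/hr
ρ = λ/(cμ) = 3.85/63.96 = 0.06019
Stable ⇔ ρ < 1: YES
Spare capacity = cμ − λ = 63.96 − 3.85 = 60.11/hr

Final: ρ = 0.06019; stable; margin = 60.11/hr


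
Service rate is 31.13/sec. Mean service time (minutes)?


Mean service time = 1/μ = 1/31.13 second = 0.03212 second
In minutes: 0.03212 × 0.0166667 = 0.0005354 min

Final: 0.0005354 min


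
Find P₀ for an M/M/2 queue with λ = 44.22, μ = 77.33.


a = λ/μ = 44.22/77.33 = 0.5718; ρ = a/c = 0.2859
Σ_{k=0}^{1} a^k/k! (terms k=0..1) = 1.00000 + 0.57183 = 1.57183
Tail: a^2/(2!(1−ρ)) = 0.32700/(2·0.7141) = 0.22896
P₀ = 1/(1.57183 + 0.22896) = 1/1.80080 = 0.555310

Final: 0.555310


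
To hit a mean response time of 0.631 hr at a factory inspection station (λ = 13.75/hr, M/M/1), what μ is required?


W = 1/(μ−λ) ⇒ μ − λ = 1/W = 1/0.631 = 1.5848
μ = λ + 1/W = 13.75 + 1.5848 = 15.3348 per hr

Final: 15.3348 /hr


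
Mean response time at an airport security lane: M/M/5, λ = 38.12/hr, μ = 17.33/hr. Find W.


a = 2.1997; ρ = 0.4399; P₀ = 0.109476
Lq = P₀·a^c·ρ/(c!(1−ρ)²) = 0.06589
Wq = Lq/λ = 0.06589/38.12 = 0.001728 hr
W = Wq + 1/μ = 0.001728 + 0.05770 = 0.05943 hr

Final: 0.05943 hr


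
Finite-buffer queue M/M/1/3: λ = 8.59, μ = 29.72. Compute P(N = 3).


ρ = λ/μ = 8.59/29.72 = 0.2890
P_K = (1−ρ)ρ^K/(1−ρ^(K+1)) = (0.7110·0.024145)/(1 − 0.006979)
= 0.017167/0.993021 = 0.017287

Final: 0.017287


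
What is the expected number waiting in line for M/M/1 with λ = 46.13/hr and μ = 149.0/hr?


ρ = 46.13/149.0 = 0.3096
Lq = ρ²/(1−ρ) = 0.09585/0.6904 = 0.1388

Final: 0.1388


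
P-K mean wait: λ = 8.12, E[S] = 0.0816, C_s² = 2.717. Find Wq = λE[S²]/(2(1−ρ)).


ρ = λ·E[S] = 8.12·0.0816 = 0.6626
E[S²] = E[S]²(1+C_s²) = 0.0816²·(1+2.717) = 0.024750
Wq = λ·E[S²]/(2(1−ρ)) = 8.12·0.024750/(2·0.3374) = 0.29781 hr

Final: 0.29781 hr


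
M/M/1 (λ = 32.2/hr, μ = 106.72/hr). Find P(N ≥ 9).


ρ = 32.2/106.72 = 0.3017
P(N ≥ n) = ρ^n = 0.3017^9 = 0.00002072

Final: 0.00002072


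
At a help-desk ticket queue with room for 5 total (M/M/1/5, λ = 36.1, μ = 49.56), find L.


ρ = 36.1/49.56 = 0.7284
L = ρ[1 − (K+1)ρ^K + Kρ^(K+1)] / [(1−ρ)(1−ρ^(K+1))]
Numerator: 0.7284·(1 − 6·0.205059 + 5·0.149367) = 0.376209
Denominator: (0.2716)·(0.850633) = 0.231023
L = 0.376209/0.231023 = 1.6284

Final: 1.6284


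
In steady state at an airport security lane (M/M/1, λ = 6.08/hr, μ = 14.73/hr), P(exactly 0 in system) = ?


ρ = 6.08/14.73 = 0.4128
P_n = (1−ρ)·ρ^n = (1 − 0.4128)·0.4128^0 = 0.5872·1.000000 = 0.587237

Final: 0.587237


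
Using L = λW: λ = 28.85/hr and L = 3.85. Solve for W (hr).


W = L/λ = 3.85/28.85 = 0.1334 hr

Final: 0.1334 hr


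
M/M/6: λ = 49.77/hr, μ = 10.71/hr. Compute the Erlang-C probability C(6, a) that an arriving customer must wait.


a = λ/μ = 4.6471; ρ = a/6 = 0.7745
P₀ = 0.007536 (from M/M/c formula)
C(c,a) = [a^c/(c!(1−ρ))]·P₀ = [10070.91706/(720·0.2255)]·0.007536
= 62.03101·0.007536 = 0.467480

Final: 0.467480


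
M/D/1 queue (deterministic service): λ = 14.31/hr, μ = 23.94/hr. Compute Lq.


ρ = 14.31/23.94 = 0.5977
M/D/1: Lq = ρ²/(2(1−ρ)) = 0.3573/(2·0.4023) = 0.44412

Final: 0.44412


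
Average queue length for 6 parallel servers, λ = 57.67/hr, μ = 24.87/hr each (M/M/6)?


a = λ/μ = 2.3189; ρ = a/6 = 0.3865
P₀ = 0.098030
Lq = P₀·a^c·ρ / (c!·(1−ρ)²) = 0.098030·155.46943·0.3865/(720·0.37641)
= 0.02173

Final: 0.02173


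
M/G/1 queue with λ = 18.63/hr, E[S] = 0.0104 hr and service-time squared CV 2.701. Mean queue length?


ρ = λ·E[S] = 18.63·0.0104 = 0.1938
Lq = ρ²(1+C_s²)/(2(1−ρ)) = 0.03754·(1+2.701)/(2·0.8062)
= 0.03754·3.7010/1.6125 = 0.08616

Final: 0.08616


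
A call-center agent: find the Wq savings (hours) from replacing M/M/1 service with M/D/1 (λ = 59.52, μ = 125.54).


ρ = 59.52/125.54 = 0.4741
Wq(M/M/1) = ρ/(μ−λ) = 0.4741/66.02 = 0.007181 hr
Wq(M/D/1) = ρ/(2(μ−λ)) = 0.003591 hr
Savings = 0.007181 − 0.003591 = 0.003591 hr

Final: 0.003591 hr


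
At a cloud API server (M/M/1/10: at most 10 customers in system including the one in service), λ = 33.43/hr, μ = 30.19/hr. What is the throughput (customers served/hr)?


ρ = 1.1073; P_K = (1−ρ)ρ^10/(1−ρ^11) = 0.143761
λ_eff = λ(1 − P_K) = 33.43·(1 − 0.143761) = 33.43·0.856239 = 28.6241 /hr

Final: 28.6241 /hr


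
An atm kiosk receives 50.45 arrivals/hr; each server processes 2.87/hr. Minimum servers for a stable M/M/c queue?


Stability requires cμ > λ ⇔ c > λ/μ.
λ/μ = 50.45/2.87 = 17.5784
Minimum integer c = ⌊17.5784⌋ + 1 = 18
Check: 18·2.87 = 51.66 > 50.45, while 17·2.87 = 48.79 ≤ 50.45

Final: 18 servers


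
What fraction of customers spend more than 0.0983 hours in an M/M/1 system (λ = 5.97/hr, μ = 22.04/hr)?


W ~ Exponential(μ−λ) for M/M/1.
μ − λ = 22.04 − 5.97 = 16.0700
P(W > t) = e^{−(μ−λ)t} = e^{−1.5797} = 0.206041

Final: 0.206041


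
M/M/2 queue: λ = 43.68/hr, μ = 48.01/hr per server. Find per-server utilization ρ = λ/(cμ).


ρ = λ/(cμ) = 43.68/(2·48.01) = 43.68/96.02 = 0.4549

Final: 0.4549


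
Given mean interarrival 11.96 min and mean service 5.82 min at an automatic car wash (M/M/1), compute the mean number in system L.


λ = 60/11.96 = 5.0167 /hr
μ = 60/5.82 = 10.3093 /hr
ρ = λ/μ = 5.0167/10.3093 = 0.4866
L = ρ/(1−ρ) = 0.4866/0.5134 = 0.9479

Final: 0.9479


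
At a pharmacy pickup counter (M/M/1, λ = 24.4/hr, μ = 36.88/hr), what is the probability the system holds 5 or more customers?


ρ = 24.4/36.88 = 0.6616
P(N ≥ n) = ρ^n = 0.6616^5 = 0.126764

Final: 0.126764


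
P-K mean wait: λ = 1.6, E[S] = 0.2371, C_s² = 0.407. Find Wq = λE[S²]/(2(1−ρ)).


ρ = λ·E[S] = 1.6·0.2371 = 0.3794
E[S²] = E[S]²(1+C_s²) = 0.2371²·(1+0.407) = 0.079096
Wq = λ·E[S²]/(2(1−ρ)) = 1.6·0.079096/(2·0.6206) = 0.10195 hr

Final: 0.10195 hr


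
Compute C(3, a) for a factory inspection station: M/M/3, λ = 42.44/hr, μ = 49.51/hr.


a = λ/μ = 0.8572; ρ = a/3 = 0.2857
P₀ = 0.421662 (from M/M/c formula)
C(c,a) = [a^c/(c!(1−ρ))]·P₀ = [0.62986/(6·0.7143)]·0.421662
= 0.14697·0.421662 = 0.061973

Final: 0.061973


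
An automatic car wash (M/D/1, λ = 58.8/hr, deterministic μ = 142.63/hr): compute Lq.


ρ = 58.8/142.63 = 0.4123
M/D/1: Lq = ρ²/(2(1−ρ)) = 0.1700/(2·0.5877) = 0.14458

Final: 0.14458


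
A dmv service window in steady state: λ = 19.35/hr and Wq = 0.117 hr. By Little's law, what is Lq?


Lq = λWq = 19.35·0.117 = 2.2640

Final: 2.2640


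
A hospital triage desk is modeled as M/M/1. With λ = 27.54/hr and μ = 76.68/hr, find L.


ρ = λ/μ = 27.54/76.68 = 0.3592
L = ρ/(1−ρ) = 0.3592/(1 − 0.3592) = 0.3592/0.6408 = 0.5604

Final: 0.5604


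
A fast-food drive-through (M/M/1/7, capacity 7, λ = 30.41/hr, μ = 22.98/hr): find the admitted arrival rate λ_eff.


ρ = 1.3233; P_K = (1−ρ)ρ^7/(1−ρ^8) = 0.273399
λ_eff = λ(1 − P_K) = 30.41·(1 − 0.273399) = 30.41·0.726601 = 22.0959 /hr

Final: 22.0959 /hr


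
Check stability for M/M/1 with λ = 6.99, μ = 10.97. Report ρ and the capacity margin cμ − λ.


Total capacity cμ = 1·10.97 = 10.97/hr
ρ = λ/(cμ) = 6.99/10.97 = 0.6372
Stable ⇔ ρ < 1: YES
Spare capacity = cμ − λ = 10.97 − 6.99 = 3.98/hr

Final: ρ = 0.6372; stable; margin = 3.98/hr


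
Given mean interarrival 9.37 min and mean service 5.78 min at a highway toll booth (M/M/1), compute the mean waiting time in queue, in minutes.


λ = 60/9.37 = 6.4034 /hr
μ = 60/5.78 = 10.3806 /hr
ρ = λ/μ = 6.4034/10.3806 = 0.6169
Wq = ρ/(μ−λ) = 0.6169/(10.3806−6.4034) = 0.15510 hr
In minutes: 0.15510·60 = 9.306 min

Final: 9.306 min


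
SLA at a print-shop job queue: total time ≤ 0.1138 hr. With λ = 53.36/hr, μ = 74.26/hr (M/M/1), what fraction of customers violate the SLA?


W ~ Exponential(μ−λ) for M/M/1.
μ − λ = 74.26 − 53.36 = 20.9000
P(W > t) = e^{−(μ−λ)t} = e^{−2.3784} = 0.092697

Final: 0.092697


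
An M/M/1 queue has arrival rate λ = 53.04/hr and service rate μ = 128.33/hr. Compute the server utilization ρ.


ρ = λ/μ = 53.04/128.33 = 0.4133

Final: 0.4133


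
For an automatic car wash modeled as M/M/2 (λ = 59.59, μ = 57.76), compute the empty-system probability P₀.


a = λ/μ = 59.59/57.76 = 1.0317; ρ = a/c = 0.5158
Σ_{k=0}^{1} a^k/k! (terms k=0..1) = 1.00000 + 1.03168 = 2.03168
Tail: a^2/(2!(1−ρ)) = 1.06437/(2·0.4842) = 1.09920
P₀ = 1/(2.03168 + 1.09920) = 1/3.13088 = 0.319399

Final: 0.319399


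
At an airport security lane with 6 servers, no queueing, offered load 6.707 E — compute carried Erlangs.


B(6,6.707) = 0.312686 (Erlang-B)
Carried load = a(1 − B) = 6.707·(1 − 0.312686) = 6.707·0.687314 = 4.6098 E

Final: 4.6098 Erlangs


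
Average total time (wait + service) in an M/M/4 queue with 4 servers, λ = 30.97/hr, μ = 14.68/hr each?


a = 2.1097; ρ = 0.5274; P₀ = 0.115654
Lq = P₀·a^c·ρ/(c!(1−ρ)²) = 0.22543
Wq = Lq/λ = 0.22543/30.97 = 0.007279 hr
W = Wq + 1/μ = 0.007279 + 0.06812 = 0.07540 hr

Final: 0.07540 hr


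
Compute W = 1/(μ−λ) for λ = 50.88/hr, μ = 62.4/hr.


W = 1/(μ−λ) = 1/(62.4 − 50.88) = 1/11.52 = 0.08681 hr

Final: 0.08681 hr


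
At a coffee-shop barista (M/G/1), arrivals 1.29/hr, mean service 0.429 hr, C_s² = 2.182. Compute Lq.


ρ = λ·E[S] = 1.29·0.429 = 0.5534
Lq = ρ²(1+C_s²)/(2(1−ρ)) = 0.3063·(1+2.182)/(2·0.4466)
= 0.3063·3.1820/0.8932 = 1.09108

Final: 1.09108


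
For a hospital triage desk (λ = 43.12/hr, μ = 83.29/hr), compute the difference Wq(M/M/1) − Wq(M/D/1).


ρ = 43.12/83.29 = 0.5177
Wq(M/M/1) = ρ/(μ−λ) = 0.5177/40.17 = 0.01289 hr
Wq(M/D/1) = ρ/(2(μ−λ)) = 0.006444 hr
Savings = 0.01289 − 0.006444 = 0.006444 hr

Final: 0.006444 hr


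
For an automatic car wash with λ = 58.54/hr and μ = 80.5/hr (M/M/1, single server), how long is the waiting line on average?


ρ = 58.54/80.5 = 0.7272
Lq = ρ²/(1−ρ) = 0.5288/0.2728 = 1.9386

Final: 1.9386


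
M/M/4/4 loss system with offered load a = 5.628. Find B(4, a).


B(c,a) = (a^c/c!) / Σ_{k=0}^{c} a^k/k!
a^4/4! = 41.802775
Σ terms (k=0..4): 1.00000 + 5.62800 + 15.83719 + 29.71057 + 41.80278 = 93.978539
B = 41.802775/93.978539 = 0.444812

Final: 0.444812


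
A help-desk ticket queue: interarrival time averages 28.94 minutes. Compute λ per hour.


λ = 1/(interarrival time) in consistent units.
1 hour = 60 min, so λ = 60/28.94 = 2.0733 per hour

Final: 2.0733 /hr


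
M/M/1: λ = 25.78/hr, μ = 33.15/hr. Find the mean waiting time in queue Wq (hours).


ρ = 25.78/33.15 = 0.7777
Wq = ρ/(μ−λ) = 0.7777/(33.15 − 25.78) = 0.7777/7.37 = 0.1055 hr

Final: 0.1055 hr


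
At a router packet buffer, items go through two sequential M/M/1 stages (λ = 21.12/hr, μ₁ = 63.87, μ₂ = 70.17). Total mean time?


Each node sees arrival rate λ = 21.12/hr (tandem ⇒ throughput preserved).
W₁ = 1/(μ₁−λ) = 1/(63.87−21.12) = 0.02339 hr
W₂ = 1/(μ₂−λ) = 1/(70.17−21.12) = 0.02039 hr
W_total = W₁ + W₂ = 0.02339 + 0.02039 = 0.04378 hr

Final: 0.04378 hr


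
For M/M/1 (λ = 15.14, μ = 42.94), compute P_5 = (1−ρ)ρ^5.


ρ = 15.14/42.94 = 0.3526
P_n = (1−ρ)·ρ^n = (1 − 0.3526)·0.3526^5 = 0.6474·0.005449 = 0.003528

Final: 0.003528


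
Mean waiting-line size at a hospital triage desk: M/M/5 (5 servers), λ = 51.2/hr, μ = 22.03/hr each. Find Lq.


a = λ/μ = 2.3241; ρ = a/5 = 0.4648
P₀ = 0.096260
Lq = P₀·a^c·ρ / (c!·(1−ρ)²) = 0.096260·67.80744·0.4648/(120·0.28642)
= 0.08827

Final: 0.08827


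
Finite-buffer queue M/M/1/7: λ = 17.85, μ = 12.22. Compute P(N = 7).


ρ = λ/μ = 17.85/12.22 = 1.4607
P_K = (1−ρ)ρ^K/(1−ρ^(K+1)) = (-0.4607·14.189566)/(1 − 20.726984)
= -6.537419/-19.726984 = 0.331395

Final: 0.331395


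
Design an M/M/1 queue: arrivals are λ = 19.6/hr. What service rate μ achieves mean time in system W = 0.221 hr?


W = 1/(μ−λ) ⇒ μ − λ = 1/W = 1/0.221 = 4.5249
μ = λ + 1/W = 19.6 + 4.5249 = 24.1249 per hr

Final: 24.1249 /hr


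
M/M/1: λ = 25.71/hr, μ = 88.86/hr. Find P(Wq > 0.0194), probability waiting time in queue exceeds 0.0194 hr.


ρ = 25.71/88.86 = 0.2893
P(Wq > t) = ρ·e^{−(μ−λ)t} = 0.2893·e^{−1.2251}
= 0.2893·0.293725 = 0.084984

Final: 0.084984


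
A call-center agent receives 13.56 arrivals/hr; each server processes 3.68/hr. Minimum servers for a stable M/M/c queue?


Stability requires cμ > λ ⇔ c > λ/μ.
λ/μ = 13.56/3.68 = 3.6848
Minimum integer c = ⌊3.6848⌋ + 1 = 4
Check: 4·3.68 = 14.72 > 13.56, while 3·3.68 = 11.04 ≤ 13.56

Final: 4 servers


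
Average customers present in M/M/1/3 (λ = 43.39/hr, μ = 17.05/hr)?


ρ = 43.39/17.05 = 2.5449
L = ρ[1 − (K+1)ρ^K + Kρ^(K+1)] / [(1−ρ)(1−ρ^(K+1))]
Numerator: 2.5449·(1 − 4·16.481465 + 3·41.943152) = 154.991622
Denominator: (-1.5449)·(-40.943152) = 63.251767
L = 154.991622/63.251767 = 2.4504

Final: 2.4504


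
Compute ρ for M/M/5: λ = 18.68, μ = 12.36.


ρ = λ/(cμ) = 18.68/(5·12.36) = 18.68/61.80 = 0.3023

Final: 0.3023


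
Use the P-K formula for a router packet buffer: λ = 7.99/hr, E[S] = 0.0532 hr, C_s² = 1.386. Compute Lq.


ρ = λ·E[S] = 7.99·0.0532 = 0.4251
Lq = ρ²(1+C_s²)/(2(1−ρ)) = 0.1807·(1+1.386)/(2·0.5749)
= 0.1807·2.3860/1.1499 = 0.37492

Final: 0.37492


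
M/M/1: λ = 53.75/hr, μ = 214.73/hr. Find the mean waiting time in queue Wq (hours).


ρ = 53.75/214.73 = 0.2503
Wq = ρ/(μ−λ) = 0.2503/(214.73 − 53.75) = 0.2503/160.98 = 0.001555 hr

Final: 0.001555 hr


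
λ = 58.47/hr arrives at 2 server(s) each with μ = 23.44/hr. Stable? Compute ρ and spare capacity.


Total capacity cμ = 2·23.44 = 46.88/hr
ρ = λ/(cμ) = 58.47/46.88 = 1.2472
Stable ⇔ ρ < 1: NO
Spare capacity = cμ − λ = 46.88 − 58.47 = -11.59/hr

Final: ρ = 1.2472; unstable; margin = -11.59/hr


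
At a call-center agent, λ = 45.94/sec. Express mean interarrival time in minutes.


Mean interarrival time = 1/λ = 1/45.94 second = 0.02177 second
In minutes: 0.02177 × 0.0166667 = 0.0003628 min

Final: 0.0003628 min


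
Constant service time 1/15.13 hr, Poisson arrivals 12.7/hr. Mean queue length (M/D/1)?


ρ = 12.7/15.13 = 0.8394
M/D/1: Lq = ρ²/(2(1−ρ)) = 0.7046/(2·0.1606) = 2.19347

Final: 2.19347


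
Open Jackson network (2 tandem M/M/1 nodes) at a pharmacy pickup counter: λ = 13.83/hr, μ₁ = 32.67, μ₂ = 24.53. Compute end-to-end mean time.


Each node sees arrival rate λ = 13.83/hr (tandem ⇒ throughput preserved).
W₁ = 1/(μ₁−λ) = 1/(32.67−13.83) = 0.05308 hr
W₂ = 1/(μ₂−λ) = 1/(24.53−13.83) = 0.09346 hr
W_total = W₁ + W₂ = 0.05308 + 0.09346 = 0.14654 hr

Final: 0.14654 hr


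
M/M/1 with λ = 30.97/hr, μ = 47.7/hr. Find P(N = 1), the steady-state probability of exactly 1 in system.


ρ = 30.97/47.7 = 0.6493
P_n = (1−ρ)·ρ^n = (1 − 0.6493)·0.6493^1 = 0.3507·0.649266 = 0.227720

Final: 0.227720


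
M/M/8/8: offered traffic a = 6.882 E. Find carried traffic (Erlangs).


B(8,6.882) = 0.172032 (Erlang-B)
Carried load = a(1 − B) = 6.882·(1 − 0.172032) = 6.882·0.827968 = 5.6981 E

Final: 5.6981 Erlangs


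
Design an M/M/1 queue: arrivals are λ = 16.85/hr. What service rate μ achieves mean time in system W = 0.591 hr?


W = 1/(μ−λ) ⇒ μ − λ = 1/W = 1/0.591 = 1.6920
μ = λ + 1/W = 16.85 + 1.6920 = 18.5420 per hr

Final: 18.5420 /hr


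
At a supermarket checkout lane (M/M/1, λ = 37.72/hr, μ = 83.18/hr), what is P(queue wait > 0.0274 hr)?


ρ = 37.72/83.18 = 0.4535
P(Wq > t) = ρ·e^{−(μ−λ)t} = 0.4535·e^{−1.2456}
= 0.4535·0.287767 = 0.130495

Final: 0.130495


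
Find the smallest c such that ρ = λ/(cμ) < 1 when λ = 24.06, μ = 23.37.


Stability requires cμ > λ ⇔ c > λ/μ.
λ/μ = 24.06/23.37 = 1.0295
Minimum integer c = ⌊1.0295⌋ + 1 = 2
Check: 2·23.37 = 46.74 > 24.06, while 1·23.37 = 23.37 ≤ 24.06

Final: 2 servers


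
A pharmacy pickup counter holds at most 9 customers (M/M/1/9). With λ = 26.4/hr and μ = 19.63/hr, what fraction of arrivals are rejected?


ρ = λ/μ = 26.4/19.63 = 1.3449
P_K = (1−ρ)ρ^K/(1−ρ^(K+1)) = (-0.3449·14.393044)/(1 − 19.356921)
= -4.963877/-18.356921 = 0.270409

Final: 0.270409


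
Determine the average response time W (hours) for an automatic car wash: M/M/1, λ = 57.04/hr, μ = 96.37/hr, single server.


W = 1/(μ−λ) = 1/(96.37 − 57.04) = 1/39.33 = 0.02543 hr

Final: 0.02543 hr


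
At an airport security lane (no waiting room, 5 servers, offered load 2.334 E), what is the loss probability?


B(c,a) = (a^c/c!) / Σ_{k=0}^{c} a^k/k!
a^5/5! = 0.577196
Σ terms (k=0..5): 1.00000 + 2.33400 + 2.72378 + 2.11910 + 1.23649 + 0.57720 = 9.990567
B = 0.577196/9.990567 = 0.057774

Final: 0.057774


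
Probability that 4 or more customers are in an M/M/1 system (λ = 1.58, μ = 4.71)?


ρ = 1.58/4.71 = 0.3355
P(N ≥ n) = ρ^n = 0.3355^4 = 0.012663

Final: 0.012663


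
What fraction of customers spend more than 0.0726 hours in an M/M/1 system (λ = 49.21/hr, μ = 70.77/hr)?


W ~ Exponential(μ−λ) for M/M/1.
μ − λ = 70.77 − 49.21 = 21.5600
P(W > t) = e^{−(μ−λ)t} = e^{−1.5653} = 0.209034

Final: 0.209034


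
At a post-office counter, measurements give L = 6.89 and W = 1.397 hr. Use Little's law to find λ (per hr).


λ = L/W = 6.89/1.397 = 4.9320 /hr

Final: 4.9320 /hr


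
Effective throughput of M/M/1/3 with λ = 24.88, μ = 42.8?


ρ = 0.5813; P_K = (1−ρ)ρ^3/(1−ρ^4) = 0.092848
λ_eff = λ(1 − P_K) = 24.88·(1 − 0.092848) = 24.88·0.907152 = 22.5699 /hr

Final: 22.5699 /hr


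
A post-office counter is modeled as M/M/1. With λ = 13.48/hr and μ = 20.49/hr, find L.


ρ = λ/μ = 13.48/20.49 = 0.6579
L = ρ/(1−ρ) = 0.6579/(1 − 0.6579) = 0.6579/0.3421 = 1.9230

Final: 1.9230


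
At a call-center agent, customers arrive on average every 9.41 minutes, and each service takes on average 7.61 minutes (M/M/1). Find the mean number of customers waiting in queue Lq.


λ = 60/9.41 = 6.3762 /hr
μ = 60/7.61 = 7.8844 /hr
ρ = λ/μ = 6.3762/7.8844 = 0.8087
Lq = ρ²/(1−ρ) = 0.6540/0.1913 = 3.4191

Final: 3.4191


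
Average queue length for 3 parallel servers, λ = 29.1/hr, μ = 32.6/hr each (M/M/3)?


a = λ/μ = 0.8926; ρ = a/3 = 0.2975
P₀ = 0.406538
Lq = P₀·a^c·ρ / (c!·(1−ρ)²) = 0.406538·0.71126·0.2975/(6·0.49344)
= 0.02906

Final: 0.02906


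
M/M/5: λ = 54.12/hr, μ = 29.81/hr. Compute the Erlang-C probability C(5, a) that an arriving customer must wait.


a = λ/μ = 1.8155; ρ = a/5 = 0.3631
P₀ = 0.162034 (from M/M/c formula)
C(c,a) = [a^c/(c!(1−ρ))]·P₀ = [19.72328/(120·0.6369)]·0.162034
= 0.25806·0.162034 = 0.041815

Final: 0.041815


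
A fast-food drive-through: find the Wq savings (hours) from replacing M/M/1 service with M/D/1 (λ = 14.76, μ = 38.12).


ρ = 14.76/38.12 = 0.3872
Wq(M/M/1) = ρ/(μ−λ) = 0.3872/23.36 = 0.01658 hr
Wq(M/D/1) = ρ/(2(μ−λ)) = 0.008288 hr
Savings = 0.01658 − 0.008288 = 0.008288 hr

Final: 0.008288 hr


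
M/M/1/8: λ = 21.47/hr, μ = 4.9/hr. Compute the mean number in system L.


ρ = 21.47/4.9 = 4.3816
L = ρ[1 − (K+1)ρ^K + Kρ^(K+1)] / [(1−ρ)(1−ρ^(K+1))]
Numerator: 4.3816·(1 − 9·135858.781538 + 8·595283.273392) = 15508955.949222
Denominator: (-3.3816)·(-595282.273392) = 2013025.973490
L = 15508955.949222/2013025.973490 = 7.7043

Final: 7.7043


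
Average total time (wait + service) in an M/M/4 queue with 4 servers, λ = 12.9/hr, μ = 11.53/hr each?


a = 1.1188; ρ = 0.2797; P₀ = 0.325865
Lq = P₀·a^c·ρ/(c!(1−ρ)²) = 0.01147
Wq = Lq/λ = 0.01147/12.9 = 0.0008891 hr
W = Wq + 1/μ = 0.0008891 + 0.08673 = 0.08762 hr

Final: 0.08762 hr


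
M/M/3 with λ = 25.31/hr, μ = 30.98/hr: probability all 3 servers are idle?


a = λ/μ = 25.31/30.98 = 0.8170; ρ = a/c = 0.2723
Σ_{k=0}^{2} a^k/k! (terms k=0..2) = 1.00000 + 0.81698 + 0.33373 = 2.15071
Tail: a^3/(3!(1−ρ)) = 0.54530/(6·0.7277) = 0.12489
P₀ = 1/(2.15071 + 0.12489) = 1/2.27560 = 0.439444

Final: 0.439444


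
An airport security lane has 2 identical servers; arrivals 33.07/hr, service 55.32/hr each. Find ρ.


ρ = λ/(cμ) = 33.07/(2·55.32) = 33.07/110.64 = 0.2989

Final: 0.2989


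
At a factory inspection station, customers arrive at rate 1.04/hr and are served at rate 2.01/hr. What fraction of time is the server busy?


ρ = λ/μ = 1.04/2.01 = 0.5174

Final: 0.5174


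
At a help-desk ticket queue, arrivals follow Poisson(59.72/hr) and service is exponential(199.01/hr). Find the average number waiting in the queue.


ρ = 59.72/199.01 = 0.3001
Lq = ρ²/(1−ρ) = 0.09005/0.6999 = 0.1287

Final: 0.1287


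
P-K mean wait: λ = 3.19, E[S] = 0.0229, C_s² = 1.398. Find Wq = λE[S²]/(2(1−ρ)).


ρ = λ·E[S] = 3.19·0.0229 = 0.07305
E[S²] = E[S]²(1+C_s²) = 0.0229²·(1+1.398) = 0.001258
Wq = λ·E[S²]/(2(1−ρ)) = 3.19·0.001258/(2·0.9269) = 0.002164 hr

Final: 0.002164 hr


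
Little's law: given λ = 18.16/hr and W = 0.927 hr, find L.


L = λW = 18.16·0.927 = 16.8343

Final: 16.8343


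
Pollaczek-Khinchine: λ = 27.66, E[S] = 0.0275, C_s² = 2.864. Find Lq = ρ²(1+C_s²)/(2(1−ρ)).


ρ = λ·E[S] = 27.66·0.0275 = 0.7607
Lq = ρ²(1+C_s²)/(2(1−ρ)) = 0.5786·(1+2.864)/(2·0.2393)
= 0.5786·3.8640/0.4787 = 4.67029

Final: 4.67029


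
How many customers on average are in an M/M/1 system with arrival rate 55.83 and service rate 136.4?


ρ = λ/μ = 55.83/136.4 = 0.4093
L = ρ/(1−ρ) = 0.4093/(1 − 0.4093) = 0.4093/0.5907 = 0.6929

Final: 0.6929


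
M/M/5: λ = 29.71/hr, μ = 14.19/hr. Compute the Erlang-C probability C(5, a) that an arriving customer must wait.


a = λ/μ = 2.0937; ρ = a/5 = 0.4187
P₀ = 0.122058 (from M/M/c formula)
C(c,a) = [a^c/(c!(1−ρ))]·P₀ = [40.23475/(120·0.5813)]·0.122058
= 0.57684·0.122058 = 0.070408

Final: 0.070408


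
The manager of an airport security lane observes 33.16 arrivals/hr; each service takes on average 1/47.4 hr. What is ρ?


ρ = λ/μ = 33.16/47.4 = 0.6996

Final: 0.6996


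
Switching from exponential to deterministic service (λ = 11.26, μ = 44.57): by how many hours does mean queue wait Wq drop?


ρ = 11.26/44.57 = 0.2526
Wq(M/M/1) = ρ/(μ−λ) = 0.2526/33.31 = 0.007584 hr
Wq(M/D/1) = ρ/(2(μ−λ)) = 0.003792 hr
Savings = 0.007584 − 0.003792 = 0.003792 hr

Final: 0.003792 hr


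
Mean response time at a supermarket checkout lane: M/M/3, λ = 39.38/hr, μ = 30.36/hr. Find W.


a = 1.2971; ρ = 0.4324; P₀ = 0.264613
Lq = P₀·a^c·ρ/(c!(1−ρ)²) = 0.12915
Wq = Lq/λ = 0.12915/39.38 = 0.003280 hr
W = Wq + 1/μ = 0.003280 + 0.03294 = 0.03622 hr

Final: 0.03622 hr


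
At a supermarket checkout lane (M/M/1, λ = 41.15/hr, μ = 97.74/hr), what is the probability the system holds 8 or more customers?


ρ = 41.15/97.74 = 0.4210
P(N ≥ n) = ρ^n = 0.4210^8 = 0.0009871

Final: 0.0009871


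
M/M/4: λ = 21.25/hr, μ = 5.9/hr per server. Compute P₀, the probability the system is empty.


a = λ/μ = 21.25/5.9 = 3.6017; ρ = a/c = 0.9004
Σ_{k=0}^{3} a^k/k! (terms k=0..3) = 1.00000 + 3.60169 + 6.48610 + 7.78699 = 18.87479
Tail: a^4/(4!(1−ρ)) = 168.27814/(24·0.09958) = 70.41426
P₀ = 1/(18.87479 + 70.41426) = 1/89.28904 = 0.011200

Final: 0.011200


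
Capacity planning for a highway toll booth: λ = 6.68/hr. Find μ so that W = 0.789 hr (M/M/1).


W = 1/(μ−λ) ⇒ μ − λ = 1/W = 1/0.789 = 1.2674
μ = λ + 1/W = 6.68 + 1.2674 = 7.9474 per hr

Final: 7.9474 /hr


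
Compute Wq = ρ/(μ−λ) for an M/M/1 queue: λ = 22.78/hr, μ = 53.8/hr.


ρ = 22.78/53.8 = 0.4234
Wq = ρ/(μ−λ) = 0.4234/(53.8 − 22.78) = 0.4234/31.02 = 0.01365 hr

Final: 0.01365 hr


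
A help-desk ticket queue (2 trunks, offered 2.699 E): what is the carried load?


B(2,2.699) = 0.496138 (Erlang-B)
Carried load = a(1 − B) = 2.699·(1 − 0.496138) = 2.699·0.503862 = 1.3599 E

Final: 1.3599 Erlangs


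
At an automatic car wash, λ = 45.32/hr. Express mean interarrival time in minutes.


Mean interarrival time = 1/λ = 1/45.32 hour = 0.02207 hour
In minutes: 0.02207 × 60 = 1.3239 min

Final: 1.3239 min


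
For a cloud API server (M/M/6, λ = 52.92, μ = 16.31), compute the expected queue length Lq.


a = λ/μ = 3.2446; ρ = a/6 = 0.5408
P₀ = 0.037958
Lq = P₀·a^c·ρ / (c!·(1−ρ)²) = 0.037958·1166.79685·0.5408/(720·0.21089)
= 0.15773

Final: 0.15773


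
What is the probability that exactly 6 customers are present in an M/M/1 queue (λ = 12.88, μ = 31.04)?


ρ = 12.88/31.04 = 0.4149
P_n = (1−ρ)·ρ^n = (1 − 0.4149)·0.4149^6 = 0.5851·0.005105 = 0.002986

Final: 0.002986


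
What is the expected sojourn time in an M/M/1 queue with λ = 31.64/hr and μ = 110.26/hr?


W = 1/(μ−λ) = 1/(110.26 − 31.64) = 1/78.62 = 0.01272 hr

Final: 0.01272 hr


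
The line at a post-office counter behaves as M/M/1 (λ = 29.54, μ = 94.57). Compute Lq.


ρ = 29.54/94.57 = 0.3124
Lq = ρ²/(1−ρ) = 0.09757/0.6876 = 0.1419

Final: 0.1419


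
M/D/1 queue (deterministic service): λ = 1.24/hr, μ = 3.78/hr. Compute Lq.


ρ = 1.24/3.78 = 0.3280
M/D/1: Lq = ρ²/(2(1−ρ)) = 0.1076/(2·0.6720) = 0.08007

Final: 0.08007


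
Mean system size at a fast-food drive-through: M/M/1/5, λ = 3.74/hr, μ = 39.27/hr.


ρ = 3.74/39.27 = 0.09524
L = ρ[1 − (K+1)ρ^K + Kρ^(K+1)] / [(1−ρ)(1−ρ^(K+1))]
Numerator: 0.09524·(1 − 6·0.000007835 + 5·0.0000007462) = 0.095234
Denominator: (0.9048)·(0.999999) = 0.904761
L = 0.095234/0.904761 = 0.1053

Final: 0.1053


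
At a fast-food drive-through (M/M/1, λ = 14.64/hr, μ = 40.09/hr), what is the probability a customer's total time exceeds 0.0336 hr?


W ~ Exponential(μ−λ) for M/M/1.
μ − λ = 40.09 − 14.64 = 25.4500
P(W > t) = e^{−(μ−λ)t} = e^{−0.8551} = 0.425232

Final: 0.425232


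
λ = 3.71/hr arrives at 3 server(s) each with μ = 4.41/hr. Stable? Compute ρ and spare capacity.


Total capacity cμ = 3·4.41 = 13.23/hr
ρ = λ/(cμ) = 3.71/13.23 = 0.2804
Stable ⇔ ρ < 1: YES
Spare capacity = cμ − λ = 13.23 − 3.71 = 9.52/hr

Final: ρ = 0.2804; stable; margin = 9.52/hr


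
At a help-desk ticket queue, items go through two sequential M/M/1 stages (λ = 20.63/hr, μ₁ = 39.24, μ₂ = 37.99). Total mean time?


Each node sees arrival rate λ = 20.63/hr (tandem ⇒ throughput preserved).
W₁ = 1/(μ₁−λ) = 1/(39.24−20.63) = 0.05373 hr
W₂ = 1/(μ₂−λ) = 1/(37.99−20.63) = 0.05760 hr
W_total = W₁ + W₂ = 0.05373 + 0.05760 = 0.11134 hr

Final: 0.11134 hr


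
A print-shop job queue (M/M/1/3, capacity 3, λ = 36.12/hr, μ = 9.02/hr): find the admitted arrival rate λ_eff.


ρ = 4.0044; P_K = (1−ρ)ρ^3/(1−ρ^4) = 0.753206
λ_eff = λ(1 − P_K) = 36.12·(1 − 0.753206) = 36.12·0.246794 = 8.9142 /hr

Final: 8.9142 /hr


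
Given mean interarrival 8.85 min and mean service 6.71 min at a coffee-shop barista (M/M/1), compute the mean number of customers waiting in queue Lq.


λ = 60/8.85 = 6.7797 /hr
μ = 60/6.71 = 8.9419 /hr
ρ = λ/μ = 6.7797/8.9419 = 0.7582
Lq = ρ²/(1−ρ) = 0.5749/0.2418 = 2.3773

Final: 2.3773


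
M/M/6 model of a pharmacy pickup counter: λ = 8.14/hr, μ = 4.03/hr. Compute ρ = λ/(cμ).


ρ = λ/(cμ) = 8.14/(6·4.03) = 8.14/24.18 = 0.3366

Final: 0.3366


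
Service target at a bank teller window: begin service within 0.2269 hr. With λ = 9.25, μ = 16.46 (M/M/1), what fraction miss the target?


ρ = 9.25/16.46 = 0.5620
P(Wq > t) = ρ·e^{−(μ−λ)t} = 0.5620·e^{−1.6359}
= 0.5620·0.194767 = 0.109453

Final: 0.109453


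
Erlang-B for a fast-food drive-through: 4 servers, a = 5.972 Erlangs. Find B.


B(c,a) = (a^c/c!) / Σ_{k=0}^{c} a^k/k!
a^4/4! = 52.999034
Σ terms (k=0..4): 1.00000 + 5.97200 + 17.83239 + 35.49835 + 52.99903 = 113.301774
B = 52.999034/113.301774 = 0.467769

Final: 0.467769


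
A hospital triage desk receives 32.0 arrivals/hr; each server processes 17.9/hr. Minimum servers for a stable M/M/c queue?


Stability requires cμ > λ ⇔ c > λ/μ.
λ/μ = 32.0/17.9 = 1.7877
Minimum integer c = ⌊1.7877⌋ + 1 = 2
Check: 2·17.9 = 35.80 > 32.0, while 1·17.9 = 17.90 ≤ 32.0

Final: 2 servers


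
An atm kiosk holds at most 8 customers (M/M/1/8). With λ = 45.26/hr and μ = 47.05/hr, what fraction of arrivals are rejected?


ρ = λ/μ = 45.26/47.05 = 0.9620
P_K = (1−ρ)ρ^K/(1−ρ^(K+1)) = (0.03804·0.733229)/(1 − 0.705333)
= 0.027895/0.294667 = 0.094668

Final: 0.094668


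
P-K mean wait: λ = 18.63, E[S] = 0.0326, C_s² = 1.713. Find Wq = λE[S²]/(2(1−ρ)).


ρ = λ·E[S] = 18.63·0.0326 = 0.6073
E[S²] = E[S]²(1+C_s²) = 0.0326²·(1+1.713) = 0.002883
Wq = λ·E[S²]/(2(1−ρ)) = 18.63·0.002883/(2·0.3927) = 0.06840 hr

Final: 0.06840 hr


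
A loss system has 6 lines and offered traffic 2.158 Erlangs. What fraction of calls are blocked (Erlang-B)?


B(c,a) = (a^c/c!) / Σ_{k=0}^{c} a^k/k!
a^6/6! = 0.140274
Σ terms (k=0..6): 1.00000 + 2.15800 + 2.32848 + 1.67495 + 0.90364 + 0.39001 + 0.14027 = 8.595359
B = 0.140274/8.595359 = 0.016320

Final: 0.016320


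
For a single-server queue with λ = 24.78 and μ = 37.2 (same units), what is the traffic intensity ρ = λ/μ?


ρ = λ/μ = 24.78/37.2 = 0.6661

Final: 0.6661


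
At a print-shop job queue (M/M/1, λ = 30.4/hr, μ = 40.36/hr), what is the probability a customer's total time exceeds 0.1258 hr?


W ~ Exponential(μ−λ) for M/M/1.
μ − λ = 40.36 − 30.4 = 9.9600
P(W > t) = e^{−(μ−λ)t} = e^{−1.2530} = 0.285656

Final: 0.285656


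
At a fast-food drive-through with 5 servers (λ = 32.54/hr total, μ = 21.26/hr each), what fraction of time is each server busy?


ρ = λ/(cμ) = 32.54/(5·21.26) = 32.54/106.30 = 0.3061

Final: 0.3061


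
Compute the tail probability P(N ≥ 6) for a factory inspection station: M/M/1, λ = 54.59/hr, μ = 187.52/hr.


ρ = 54.59/187.52 = 0.2911
P(N ≥ n) = ρ^n = 0.2911^6 = 0.0006087

Final: 0.0006087


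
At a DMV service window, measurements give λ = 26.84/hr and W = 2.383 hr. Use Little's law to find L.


L = λW = 26.84·2.383 = 63.9597

Final: 63.9597


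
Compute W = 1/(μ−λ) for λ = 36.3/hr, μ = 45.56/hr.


W = 1/(μ−λ) = 1/(45.56 − 36.3) = 1/9.26 = 0.1080 hr

Final: 0.1080 hr


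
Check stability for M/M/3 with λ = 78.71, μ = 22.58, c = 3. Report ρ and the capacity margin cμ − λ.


Total capacity cμ = 3·22.58 = 67.74/hr
ρ = λ/(cμ) = 78.71/67.74 = 1.1619
Stable ⇔ ρ < 1: NO
Spare capacity = cμ − λ = 67.74 − 78.71 = -10.97/hr

Final: ρ = 1.1619; unstable; margin = -10.97/hr


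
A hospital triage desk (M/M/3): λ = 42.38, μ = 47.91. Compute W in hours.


a = 0.8846; ρ = 0.2949; P₀ = 0.409935
Lq = P₀·a^c·ρ/(c!(1−ρ)²) = 0.02804
Wq = Lq/λ = 0.02804/42.38 = 0.0006617 hr
W = Wq + 1/μ = 0.0006617 + 0.02087 = 0.02153 hr

Final: 0.02153 hr


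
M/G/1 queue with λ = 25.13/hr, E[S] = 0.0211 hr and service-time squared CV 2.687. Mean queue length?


ρ = λ·E[S] = 25.13·0.0211 = 0.5302
Lq = ρ²(1+C_s²)/(2(1−ρ)) = 0.2812·(1+2.687)/(2·0.4698)
= 0.2812·3.6870/0.9395 = 1.10337

Final: 1.10337


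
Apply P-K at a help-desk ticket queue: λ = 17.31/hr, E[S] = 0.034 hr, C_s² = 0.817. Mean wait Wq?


ρ = λ·E[S] = 17.31·0.034 = 0.5885
E[S²] = E[S]²(1+C_s²) = 0.034²·(1+0.817) = 0.002100
Wq = λ·E[S²]/(2(1−ρ)) = 17.31·0.002100/(2·0.4115) = 0.04418 hr

Final: 0.04418 hr


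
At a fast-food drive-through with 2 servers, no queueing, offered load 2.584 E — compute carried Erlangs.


B(2,2.584) = 0.482270 (Erlang-B)
Carried load = a(1 − B) = 2.584·(1 − 0.482270) = 2.584·0.517730 = 1.3378 E

Final: 1.3378 Erlangs


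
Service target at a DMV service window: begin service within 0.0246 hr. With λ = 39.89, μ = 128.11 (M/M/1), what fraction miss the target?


ρ = 39.89/128.11 = 0.3114
P(Wq > t) = ρ·e^{−(μ−λ)t} = 0.3114·e^{−2.1702}
= 0.3114·0.114153 = 0.035544

Final: 0.035544


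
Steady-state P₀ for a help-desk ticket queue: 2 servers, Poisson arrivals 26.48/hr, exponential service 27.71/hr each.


a = λ/μ = 26.48/27.71 = 0.9556; ρ = a/c = 0.4778
Σ_{k=0}^{1} a^k/k! (terms k=0..1) = 1.00000 + 0.95561 = 1.95561
Tail: a^2/(2!(1−ρ)) = 0.91319/(2·0.5222) = 0.87438
P₀ = 1/(1.95561 + 0.87438) = 1/2.82999 = 0.353358

Final: 0.353358


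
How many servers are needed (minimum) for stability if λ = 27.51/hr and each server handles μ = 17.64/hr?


Stability requires cμ > λ ⇔ c > λ/μ.
λ/μ = 27.51/17.64 = 1.5595
Minimum integer c = ⌊1.5595⌋ + 1 = 2
Check: 2·17.64 = 35.28 > 27.51, while 1·17.64 = 17.64 ≤ 27.51

Final: 2 servers


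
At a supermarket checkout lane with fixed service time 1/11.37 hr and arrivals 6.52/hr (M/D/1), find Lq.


ρ = 6.52/11.37 = 0.5734
M/D/1: Lq = ρ²/(2(1−ρ)) = 0.3288/(2·0.4266) = 0.38545

Final: 0.38545


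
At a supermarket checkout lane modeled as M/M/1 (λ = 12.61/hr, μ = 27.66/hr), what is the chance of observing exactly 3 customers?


ρ = 12.61/27.66 = 0.4559
P_n = (1−ρ)·ρ^n = (1 − 0.4559)·0.4559^3 = 0.5441·0.094752 = 0.051555

Final: 0.051555


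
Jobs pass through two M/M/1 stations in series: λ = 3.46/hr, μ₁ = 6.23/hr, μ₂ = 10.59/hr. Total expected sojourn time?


Each node sees arrival rate λ = 3.46/hr (tandem ⇒ throughput preserved).
W₁ = 1/(μ₁−λ) = 1/(6.23−3.46) = 0.36101 hr
W₂ = 1/(μ₂−λ) = 1/(10.59−3.46) = 0.14025 hr
W_total = W₁ + W₂ = 0.36101 + 0.14025 = 0.50126 hr

Final: 0.50126 hr


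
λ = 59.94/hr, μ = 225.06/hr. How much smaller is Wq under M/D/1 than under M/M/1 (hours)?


ρ = 59.94/225.06 = 0.2663
Wq(M/M/1) = ρ/(μ−λ) = 0.2663/165.12 = 0.001613 hr
Wq(M/D/1) = ρ/(2(μ−λ)) = 0.0008065 hr
Savings = 0.001613 − 0.0008065 = 0.0008065 hr

Final: 0.0008065 hr


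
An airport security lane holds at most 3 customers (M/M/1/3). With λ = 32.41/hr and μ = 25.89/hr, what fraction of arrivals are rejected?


ρ = λ/μ = 32.41/25.89 = 1.2518
P_K = (1−ρ)ρ^K/(1−ρ^(K+1)) = (-0.2518·1.961738)/(1 − 2.455771)
= -0.494034/-1.455771 = 0.339362

Final: 0.339362


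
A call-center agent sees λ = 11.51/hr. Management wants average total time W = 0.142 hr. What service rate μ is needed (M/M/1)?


W = 1/(μ−λ) ⇒ μ − λ = 1/W = 1/0.142 = 7.0423
μ = λ + 1/W = 11.51 + 7.0423 = 18.5523 per hr

Final: 18.5523 /hr


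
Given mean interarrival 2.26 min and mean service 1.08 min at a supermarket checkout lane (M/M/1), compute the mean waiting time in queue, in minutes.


λ = 60/2.26 = 26.5487 /hr
μ = 60/1.08 = 55.5556 /hr
ρ = λ/μ = 26.5487/55.5556 = 0.4779
Wq = ρ/(μ−λ) = 0.4779/(55.5556−26.5487) = 0.01647 hr
In minutes: 0.01647·60 = 0.9885 min

Final: 0.9885 min


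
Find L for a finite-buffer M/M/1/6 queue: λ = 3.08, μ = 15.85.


ρ = 3.08/15.85 = 0.1943
L = ρ[1 − (K+1)ρ^K + Kρ^(K+1)] / [(1−ρ)(1−ρ^(K+1))]
Numerator: 0.1943·(1 − 7·0.00005384 + 6·0.00001046) = 0.194261
Denominator: (0.8057)·(0.999990) = 0.805670
L = 0.194261/0.805670 = 0.2411

Final: 0.2411


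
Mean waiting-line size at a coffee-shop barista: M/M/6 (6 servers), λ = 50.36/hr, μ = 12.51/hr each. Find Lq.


a = λ/μ = 4.0256; ρ = a/6 = 0.6709
P₀ = 0.016204
Lq = P₀·a^c·ρ / (c!·(1−ρ)²) = 0.016204·4255.69476·0.6709/(720·0.10829)
= 0.59341

Final: 0.59341


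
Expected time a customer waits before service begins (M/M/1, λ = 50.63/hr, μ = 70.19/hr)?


ρ = 50.63/70.19 = 0.7213
Wq = ρ/(μ−λ) = 0.7213/(70.19 − 50.63) = 0.7213/19.56 = 0.03688 hr

Final: 0.03688 hr


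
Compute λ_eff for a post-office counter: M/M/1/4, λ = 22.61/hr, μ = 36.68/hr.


ρ = 0.6164; P_K = (1−ρ)ρ^4/(1−ρ^5) = 0.060789
λ_eff = λ(1 − P_K) = 22.61·(1 − 0.060789) = 22.61·0.939211 = 21.2356 /hr

Final: 21.2356 /hr


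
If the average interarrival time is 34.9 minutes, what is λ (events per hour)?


λ = 1/(interarrival time) in consistent units.
1 hour = 60 min, so λ = 60/34.9 = 1.7192 per hour

Final: 1.7192 /hr


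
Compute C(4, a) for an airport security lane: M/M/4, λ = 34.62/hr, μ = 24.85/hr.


a = λ/μ = 1.3932; ρ = a/4 = 0.3483
P₀ = 0.246602 (from M/M/c formula)
C(c,a) = [a^c/(c!(1−ρ))]·P₀ = [3.76706/(24·0.6517)]·0.246602
= 0.24084·0.246602 = 0.059393

Final: 0.059393


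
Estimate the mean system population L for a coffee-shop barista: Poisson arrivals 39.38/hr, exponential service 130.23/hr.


ρ = λ/μ = 39.38/130.23 = 0.3024
L = ρ/(1−ρ) = 0.3024/(1 − 0.3024) = 0.3024/0.6976 = 0.4335

Final: 0.4335


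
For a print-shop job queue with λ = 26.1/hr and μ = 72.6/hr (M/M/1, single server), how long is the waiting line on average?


ρ = 26.1/72.6 = 0.3595
Lq = ρ²/(1−ρ) = 0.1292/0.6405 = 0.2018

Final: 0.2018


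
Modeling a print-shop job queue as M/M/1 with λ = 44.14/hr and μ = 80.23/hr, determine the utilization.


ρ = λ/μ = 44.14/80.23 = 0.5502

Final: 0.5502


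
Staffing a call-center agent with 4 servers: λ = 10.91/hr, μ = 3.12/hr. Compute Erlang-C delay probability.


a = λ/μ = 3.4968; ρ = a/4 = 0.8742
P₀ = 0.014868 (from M/M/c formula)
C(c,a) = [a^c/(c!(1−ρ))]·P₀ = [149.51358/(24·0.1258)]·0.014868
= 49.52042·0.014868 = 0.736284

Final: 0.736284


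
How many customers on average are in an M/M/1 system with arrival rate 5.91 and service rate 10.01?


ρ = λ/μ = 5.91/10.01 = 0.5904
L = ρ/(1−ρ) = 0.5904/(1 − 0.5904) = 0.5904/0.4096 = 1.4415

Final: 1.4415
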